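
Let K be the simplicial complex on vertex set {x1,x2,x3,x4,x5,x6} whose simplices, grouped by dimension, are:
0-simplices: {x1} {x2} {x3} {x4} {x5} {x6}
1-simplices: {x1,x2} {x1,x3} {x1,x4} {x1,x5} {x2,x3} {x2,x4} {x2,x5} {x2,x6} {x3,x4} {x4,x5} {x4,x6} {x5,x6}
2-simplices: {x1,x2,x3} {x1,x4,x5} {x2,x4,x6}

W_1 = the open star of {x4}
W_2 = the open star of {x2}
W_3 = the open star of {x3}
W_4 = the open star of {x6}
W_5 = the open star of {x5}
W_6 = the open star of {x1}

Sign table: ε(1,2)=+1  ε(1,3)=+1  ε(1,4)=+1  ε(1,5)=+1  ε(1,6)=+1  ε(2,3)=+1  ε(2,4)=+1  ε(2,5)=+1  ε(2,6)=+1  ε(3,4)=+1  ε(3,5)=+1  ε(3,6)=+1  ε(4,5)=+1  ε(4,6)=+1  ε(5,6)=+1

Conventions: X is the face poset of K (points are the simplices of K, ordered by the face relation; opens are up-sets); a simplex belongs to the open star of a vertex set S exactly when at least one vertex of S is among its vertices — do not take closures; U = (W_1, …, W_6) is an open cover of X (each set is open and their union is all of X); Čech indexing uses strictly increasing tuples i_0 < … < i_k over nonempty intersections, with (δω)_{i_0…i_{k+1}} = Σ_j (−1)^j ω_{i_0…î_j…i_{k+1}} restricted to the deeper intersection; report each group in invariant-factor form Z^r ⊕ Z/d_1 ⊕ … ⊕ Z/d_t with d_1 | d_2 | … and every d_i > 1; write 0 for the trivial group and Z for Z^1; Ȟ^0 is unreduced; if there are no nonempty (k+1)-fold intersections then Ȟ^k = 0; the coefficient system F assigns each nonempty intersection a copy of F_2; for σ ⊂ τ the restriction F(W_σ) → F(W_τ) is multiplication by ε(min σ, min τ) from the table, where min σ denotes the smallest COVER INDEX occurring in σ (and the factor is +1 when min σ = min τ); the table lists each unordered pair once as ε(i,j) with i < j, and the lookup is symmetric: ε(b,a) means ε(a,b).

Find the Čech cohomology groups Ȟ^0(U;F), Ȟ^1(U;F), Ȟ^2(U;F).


Ȟ^0(U;F) ≅ Z/2, Ȟ^1(U;F) ≅ Z/2 ⊕ Z/2 ⊕ Z/2 ⊕ Z/2 and Ȟ^2(U;F) ≅ 0

nerve simplices:
  W1={{x4},{x1,x4},{x2,x4},{x3,x4},{x4,x5},{x4,x6},{x1,x4,x5},{x2,x4,x6}} W2={{x2},{x1,x2},{x2,x3},{x2,x4},{x2,x5},{x2,x6},{x1,x2,x3},{x2,x4,x6}} W3={{x3},{x1,x3},{x2,x3},{x3,x4},{x1,x2,x3}} W4={{x6},{x2,x6},{x4,x6},{x5,x6},{x2,x4,x6}} W5={{x5},{x1,x5},{x2,x5},{x4,x5},{x5,x6},{x1,x4,x5}} W6={{x1},{x1,x2},{x1,x3},{x1,x4},{x1,x5},{x1,x2,x3},{x1,x4,x5}}
  W12={{x2,x4},{x2,x4,x6}} W13={{x3,x4}} W14={{x4,x6},{x2,x4,x6}} W15={{x4,x5},{x1,x4,x5}} W16={{x1,x4},{x1,x4,x5}} W23={{x2,x3},{x1,x2,x3}} W24={{x2,x6},{x2,x4,x6}} W25={{x2,x5}} W26={{x1,x2},{x1,x2,x3}} W36={{x1,x3},{x1,x2,x3}} W45={{x5,x6}} W56={{x1,x5},{x1,x4,x5}}
  W124={{x2,x4,x6}} W156={{x1,x4,x5}} W236={{x1,x2,x3}}
C dims 6,12,3; δ0: rk_F2 5; δ1: rk_F2 3
degree 0: 6−5−0 = 1 → Ȟ^0 ≅ Z/2
degree 1: 12−3−5 = 4 → Ȟ^1 ≅ Z/2 ⊕ Z/2 ⊕ Z/2 ⊕ Z/2
degree 2: 3−0−3 = 0 → Ȟ^2 ≅ 0


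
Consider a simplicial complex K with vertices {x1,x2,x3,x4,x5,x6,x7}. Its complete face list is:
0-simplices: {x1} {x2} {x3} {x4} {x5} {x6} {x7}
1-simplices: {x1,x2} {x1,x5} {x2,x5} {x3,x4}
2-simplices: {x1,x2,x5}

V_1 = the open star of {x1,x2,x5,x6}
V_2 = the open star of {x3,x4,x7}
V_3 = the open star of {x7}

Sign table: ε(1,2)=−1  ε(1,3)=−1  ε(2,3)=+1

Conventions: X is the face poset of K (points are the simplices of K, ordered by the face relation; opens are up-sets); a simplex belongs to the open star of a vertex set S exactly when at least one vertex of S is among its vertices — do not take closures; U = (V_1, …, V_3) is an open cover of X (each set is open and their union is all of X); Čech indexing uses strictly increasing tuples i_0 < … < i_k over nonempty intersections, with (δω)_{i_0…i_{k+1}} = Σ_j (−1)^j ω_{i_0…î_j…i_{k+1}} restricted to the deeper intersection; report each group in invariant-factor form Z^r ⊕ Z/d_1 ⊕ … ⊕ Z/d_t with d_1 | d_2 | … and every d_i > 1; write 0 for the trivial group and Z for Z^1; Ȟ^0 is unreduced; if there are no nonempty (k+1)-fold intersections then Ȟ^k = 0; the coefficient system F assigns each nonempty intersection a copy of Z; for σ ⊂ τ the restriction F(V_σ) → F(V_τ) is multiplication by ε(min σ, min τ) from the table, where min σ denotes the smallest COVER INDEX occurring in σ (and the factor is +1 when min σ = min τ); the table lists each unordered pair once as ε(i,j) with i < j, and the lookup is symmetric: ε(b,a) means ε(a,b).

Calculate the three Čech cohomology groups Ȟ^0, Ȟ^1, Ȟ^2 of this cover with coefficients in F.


Ȟ^0(U;F) ≅ Z^2,  Ȟ^1(U;F) ≅ 0,  Ȟ^2(U;F) ≅ 0

cover nerve:
  V1={{x1},{x2},{x5},{x6},{x1,x2},{x1,x5},{x2,x5},{x1,x2,x5}} V2={{x3},{x4},{x7},{x3,x4}} V3={{x7}}
  V23={{x7}}
C dims 3,1; δ0: rk 1, SNF 1^1
Ȟ^0: (3−1)−0=2 ⇒ Z^2
Ȟ^1: (1−0)−1=0 ⇒ 0
Ȟ^2: (0−0)−0=0 ⇒ 0


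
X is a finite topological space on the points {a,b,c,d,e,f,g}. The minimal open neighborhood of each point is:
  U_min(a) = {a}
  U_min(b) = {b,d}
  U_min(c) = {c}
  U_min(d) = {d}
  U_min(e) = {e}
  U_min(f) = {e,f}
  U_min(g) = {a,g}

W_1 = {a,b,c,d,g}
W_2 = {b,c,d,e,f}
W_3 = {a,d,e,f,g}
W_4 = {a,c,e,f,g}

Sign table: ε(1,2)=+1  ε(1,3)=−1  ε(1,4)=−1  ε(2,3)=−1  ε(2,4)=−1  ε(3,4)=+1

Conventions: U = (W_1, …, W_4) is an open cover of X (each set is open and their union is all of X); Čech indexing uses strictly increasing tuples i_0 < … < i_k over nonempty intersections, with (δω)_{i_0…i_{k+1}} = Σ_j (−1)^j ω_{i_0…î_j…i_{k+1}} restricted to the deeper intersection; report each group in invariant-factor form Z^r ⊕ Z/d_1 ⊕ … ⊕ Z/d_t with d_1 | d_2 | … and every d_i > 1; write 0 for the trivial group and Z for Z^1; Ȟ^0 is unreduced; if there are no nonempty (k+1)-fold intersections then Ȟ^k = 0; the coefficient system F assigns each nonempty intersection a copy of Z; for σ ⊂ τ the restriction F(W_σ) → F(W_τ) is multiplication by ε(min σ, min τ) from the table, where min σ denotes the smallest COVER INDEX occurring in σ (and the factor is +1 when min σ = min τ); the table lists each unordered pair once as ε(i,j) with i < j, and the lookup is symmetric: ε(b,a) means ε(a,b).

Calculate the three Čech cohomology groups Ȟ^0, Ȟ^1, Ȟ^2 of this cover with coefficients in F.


Ȟ^0 ≅ Z, Ȟ^1 ≅ 0, Ȟ^2 ≅ Z

nonempty intersections:
  W12={b,c,d} W13={a,d,g} W14={a,c,g} W23={d,e,f} W24={c,e,f} W34={a,e,f,g}
  W123={d} W124={c} W134={a,g} W234={e,f}
C dims 4,6,4; δ0: rk 3, SNF 1^3; δ1: rk 3, SNF 1^3
Ȟ^0: (4−3)−0=1 ⇒ Z
Ȟ^1: (6−3)−3=0 ⇒ 0
Ȟ^2: (4−0)−3=1 ⇒ Z


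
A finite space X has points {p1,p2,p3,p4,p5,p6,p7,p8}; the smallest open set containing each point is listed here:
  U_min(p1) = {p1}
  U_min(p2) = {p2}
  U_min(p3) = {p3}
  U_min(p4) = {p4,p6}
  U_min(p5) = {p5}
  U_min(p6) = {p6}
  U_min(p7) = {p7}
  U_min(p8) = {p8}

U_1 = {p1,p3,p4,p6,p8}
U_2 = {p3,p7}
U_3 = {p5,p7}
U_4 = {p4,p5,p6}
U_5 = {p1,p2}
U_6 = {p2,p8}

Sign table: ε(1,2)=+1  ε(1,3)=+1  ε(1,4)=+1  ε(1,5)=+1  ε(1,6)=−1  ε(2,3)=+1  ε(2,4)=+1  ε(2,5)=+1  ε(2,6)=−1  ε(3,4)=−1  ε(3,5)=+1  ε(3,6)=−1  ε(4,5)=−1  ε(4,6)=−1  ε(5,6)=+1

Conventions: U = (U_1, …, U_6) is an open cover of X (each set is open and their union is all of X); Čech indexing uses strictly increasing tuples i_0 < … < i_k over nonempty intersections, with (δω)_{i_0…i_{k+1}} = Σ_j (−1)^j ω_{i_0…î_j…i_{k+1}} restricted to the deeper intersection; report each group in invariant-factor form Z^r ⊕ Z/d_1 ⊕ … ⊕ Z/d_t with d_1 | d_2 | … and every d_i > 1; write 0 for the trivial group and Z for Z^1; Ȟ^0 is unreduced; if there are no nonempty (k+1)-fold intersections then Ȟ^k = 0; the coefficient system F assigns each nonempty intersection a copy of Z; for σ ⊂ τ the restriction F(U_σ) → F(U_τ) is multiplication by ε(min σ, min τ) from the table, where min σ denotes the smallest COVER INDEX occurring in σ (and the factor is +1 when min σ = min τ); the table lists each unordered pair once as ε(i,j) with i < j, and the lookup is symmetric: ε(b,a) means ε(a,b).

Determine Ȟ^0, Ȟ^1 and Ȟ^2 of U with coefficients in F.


Ȟ^0(U;F) ≅ 0, Ȟ^1(U;F) ≅ Z ⊕ Z/2 and Ȟ^2(U;F) ≅ 0

nonempty intersections:
  U12={p3} U14={p4,p6} U15={p1} U16={p8} U23={p7} U34={p5} U56={p2}
C dims 6,7; δ0: rk 6, SNF 1^5·2
Ȟ^0: (6−6)−0=0 ⇒ 0
Ȟ^1: (7−0)−6=1 plus torsion [2] ⇒ Z ⊕ Z/2
Ȟ^2: (0−0)−0=0 ⇒ 0


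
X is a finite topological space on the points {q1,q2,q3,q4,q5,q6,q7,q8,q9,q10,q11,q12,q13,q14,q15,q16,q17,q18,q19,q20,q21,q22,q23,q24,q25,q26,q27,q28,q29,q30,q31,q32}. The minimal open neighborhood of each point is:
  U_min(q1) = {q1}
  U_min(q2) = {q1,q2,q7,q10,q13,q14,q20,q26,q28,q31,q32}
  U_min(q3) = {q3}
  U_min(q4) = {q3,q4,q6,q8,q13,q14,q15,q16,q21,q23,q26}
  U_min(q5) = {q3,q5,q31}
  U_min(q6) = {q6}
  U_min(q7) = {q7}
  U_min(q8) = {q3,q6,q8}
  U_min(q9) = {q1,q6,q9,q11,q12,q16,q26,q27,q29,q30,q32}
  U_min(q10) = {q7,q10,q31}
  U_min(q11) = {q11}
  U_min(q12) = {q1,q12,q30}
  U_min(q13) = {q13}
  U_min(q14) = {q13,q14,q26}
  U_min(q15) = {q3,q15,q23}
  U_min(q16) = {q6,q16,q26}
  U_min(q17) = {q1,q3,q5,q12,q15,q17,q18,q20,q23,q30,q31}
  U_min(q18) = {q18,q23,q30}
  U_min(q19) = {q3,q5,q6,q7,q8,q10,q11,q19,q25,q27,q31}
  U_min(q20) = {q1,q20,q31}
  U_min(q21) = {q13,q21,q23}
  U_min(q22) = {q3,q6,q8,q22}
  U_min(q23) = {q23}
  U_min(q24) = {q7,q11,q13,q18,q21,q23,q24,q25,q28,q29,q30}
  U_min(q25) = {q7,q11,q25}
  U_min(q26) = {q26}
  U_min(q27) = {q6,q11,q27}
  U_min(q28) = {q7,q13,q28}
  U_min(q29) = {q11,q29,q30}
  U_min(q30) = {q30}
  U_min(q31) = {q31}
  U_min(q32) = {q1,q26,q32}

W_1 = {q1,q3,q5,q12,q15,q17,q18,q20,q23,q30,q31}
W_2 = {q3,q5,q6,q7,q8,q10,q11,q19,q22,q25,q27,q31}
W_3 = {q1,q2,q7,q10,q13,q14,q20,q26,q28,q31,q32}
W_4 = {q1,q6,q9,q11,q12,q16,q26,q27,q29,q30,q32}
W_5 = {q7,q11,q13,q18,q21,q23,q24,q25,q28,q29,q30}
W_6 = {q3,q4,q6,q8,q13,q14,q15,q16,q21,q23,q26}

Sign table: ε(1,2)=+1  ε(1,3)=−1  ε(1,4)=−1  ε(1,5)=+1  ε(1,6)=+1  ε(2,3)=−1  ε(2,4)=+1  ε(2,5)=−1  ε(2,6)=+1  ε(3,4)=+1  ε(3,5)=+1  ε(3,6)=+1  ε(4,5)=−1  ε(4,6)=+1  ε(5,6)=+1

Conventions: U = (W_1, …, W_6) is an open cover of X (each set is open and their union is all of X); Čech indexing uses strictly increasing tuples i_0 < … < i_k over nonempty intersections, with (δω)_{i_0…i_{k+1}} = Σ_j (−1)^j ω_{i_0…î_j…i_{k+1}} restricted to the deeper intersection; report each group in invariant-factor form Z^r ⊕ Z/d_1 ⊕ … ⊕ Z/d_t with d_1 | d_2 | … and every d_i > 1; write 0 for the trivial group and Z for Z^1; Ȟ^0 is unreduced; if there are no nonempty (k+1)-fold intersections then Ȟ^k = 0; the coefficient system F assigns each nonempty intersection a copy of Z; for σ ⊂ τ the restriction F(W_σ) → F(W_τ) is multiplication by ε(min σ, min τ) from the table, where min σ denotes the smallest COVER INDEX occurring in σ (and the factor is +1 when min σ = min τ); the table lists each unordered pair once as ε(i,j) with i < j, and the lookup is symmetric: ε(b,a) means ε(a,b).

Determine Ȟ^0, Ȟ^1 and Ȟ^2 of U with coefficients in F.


nerve of the cover:
  W12={q3,q5,q31} W13={q1,q20,q31} W14={q1,q12,q30} W15={q18,q23,q30} W16={q3,q15,q23} W23={q7,q10,q31} W24={q6,q11,q27} W25={q7,q11,q25} W26={q3,q6,q8} W34={q1,q26,q32} W35={q7,q13,q28} W36={q13,q14,q26} W45={q11,q29,q30} W46={q6,q16,q26} W56={q13,q21,q23}
  W123={q31} W126={q3} W134={q1} W145={q30} W156={q23} W235={q7} W245={q11} W246={q6} W346={q26} W356={q13}
C dims 6,15,10; δ0: rk 6, SNF 1^5·2; δ1: rk 9, SNF 1^9
Ȟ^0 = (6 − 6) − 0 = 0, so Ȟ^0 ≅ 0
Ȟ^1 = (15 − 9) − 6 = 0 plus torsion [2], so Ȟ^1 ≅ Z/2
Ȟ^2 = (10 − 0) − 9 = 1, so Ȟ^2 ≅ Z

Ȟ^0(U;F) ≅ 0; Ȟ^1(U;F) ≅ Z/2; Ȟ^2(U;F) ≅ Z


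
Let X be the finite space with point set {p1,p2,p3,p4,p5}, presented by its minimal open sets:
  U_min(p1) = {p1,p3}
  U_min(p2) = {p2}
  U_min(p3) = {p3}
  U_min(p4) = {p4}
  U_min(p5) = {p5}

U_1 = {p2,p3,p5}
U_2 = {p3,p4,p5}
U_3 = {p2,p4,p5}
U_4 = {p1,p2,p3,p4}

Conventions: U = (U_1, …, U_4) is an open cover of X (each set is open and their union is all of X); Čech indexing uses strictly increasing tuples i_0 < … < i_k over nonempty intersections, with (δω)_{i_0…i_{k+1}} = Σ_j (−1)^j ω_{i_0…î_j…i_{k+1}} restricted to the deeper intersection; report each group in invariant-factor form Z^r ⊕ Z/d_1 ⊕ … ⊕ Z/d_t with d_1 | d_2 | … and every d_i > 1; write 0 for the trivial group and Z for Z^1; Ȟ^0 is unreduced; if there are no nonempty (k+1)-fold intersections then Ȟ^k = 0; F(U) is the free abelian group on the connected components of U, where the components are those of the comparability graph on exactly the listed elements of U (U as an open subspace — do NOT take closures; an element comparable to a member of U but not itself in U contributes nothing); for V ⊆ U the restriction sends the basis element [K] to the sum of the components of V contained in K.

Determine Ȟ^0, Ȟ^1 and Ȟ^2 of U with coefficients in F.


Ȟ^0 = Z^4, Ȟ^1 = 0 and Ȟ^2 = 0

cover nerve:
  U12={p3,p5} U13={p2,p5} U14={p2,p3} U23={p4,p5} U24={p3,p4} U34={p2,p4}
  U123={p5} U124={p3} U134={p2} U234={p4}
components per intersection:
  U1: {p2} {p3} {p5}
  U2: {p3} {p4} {p5}
  U3: {p2} {p4} {p5}
  U4: {p1,p3} {p2} {p4}
  U12: {p3} {p5}
  U13: {p2} {p5}
  U14: {p2} {p3}
  U23: {p4} {p5}
  U24: {p3} {p4}
  U34: {p2} {p4}
  U123: {p5}
  U124: {p3}
  U134: {p2}
  U234: {p4}
C dims 12,12,4; δ0: rk 8, SNF 1^8; δ1: rk 4, SNF 1^4
Ȟ^0: (12−8)−0=4 ⇒ Z^4
Ȟ^1: (12−4)−8=0 ⇒ 0
Ȟ^2: (4−0)−4=0 ⇒ 0


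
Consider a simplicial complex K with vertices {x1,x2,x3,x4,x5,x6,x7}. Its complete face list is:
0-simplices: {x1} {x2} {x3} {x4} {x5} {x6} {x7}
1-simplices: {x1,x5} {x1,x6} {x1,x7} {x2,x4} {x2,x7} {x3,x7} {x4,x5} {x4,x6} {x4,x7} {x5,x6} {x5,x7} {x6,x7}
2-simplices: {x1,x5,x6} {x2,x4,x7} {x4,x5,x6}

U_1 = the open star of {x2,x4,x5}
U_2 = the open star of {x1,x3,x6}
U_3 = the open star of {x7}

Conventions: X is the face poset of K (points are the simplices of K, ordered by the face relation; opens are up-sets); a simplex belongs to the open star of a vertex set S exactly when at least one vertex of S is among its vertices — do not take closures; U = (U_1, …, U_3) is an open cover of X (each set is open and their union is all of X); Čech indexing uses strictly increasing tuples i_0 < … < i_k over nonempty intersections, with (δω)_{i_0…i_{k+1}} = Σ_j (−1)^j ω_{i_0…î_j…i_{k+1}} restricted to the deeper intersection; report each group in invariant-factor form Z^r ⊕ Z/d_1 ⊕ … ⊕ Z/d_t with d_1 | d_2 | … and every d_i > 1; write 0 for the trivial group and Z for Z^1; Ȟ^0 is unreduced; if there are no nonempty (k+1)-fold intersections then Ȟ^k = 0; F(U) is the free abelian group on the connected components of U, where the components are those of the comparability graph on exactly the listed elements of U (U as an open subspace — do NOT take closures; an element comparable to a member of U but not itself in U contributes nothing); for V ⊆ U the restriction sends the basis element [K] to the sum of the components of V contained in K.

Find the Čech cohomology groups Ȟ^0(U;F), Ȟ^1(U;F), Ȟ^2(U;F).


nonempty overlaps:
  U1={{x2},{x4},{x5},{x1,x5},{x2,x4},{x2,x7},{x4,x5},{x4,x6},{x4,x7},{x5,x6},{x5,x7},{x1,x5,x6},{x2,x4,x7},{x4,x5,x6}} U2={{x1},{x3},{x6},{x1,x5},{x1,x6},{x1,x7},{x3,x7},{x4,x6},{x5,x6},{x6,x7},{x1,x5,x6},{x4,x5,x6}} U3={{x7},{x1,x7},{x2,x7},{x3,x7},{x4,x7},{x5,x7},{x6,x7},{x2,x4,x7}}
  U12={{x1,x5},{x4,x6},{x5,x6},{x1,x5,x6},{x4,x5,x6}} U13={{x2,x7},{x4,x7},{x5,x7},{x2,x4,x7}} U23={{x1,x7},{x3,x7},{x6,x7}}
components per intersection:
  U1: {{x2},{x4},{x5},{x1,x5},{x2,x4},{x2,x7},{x4,x5},{x4,x6},{x4,x7},{x5,x6},{x5,x7},{x1,x5,x6},{x2,x4,x7},{x4,x5,x6}}
  U2: {{x1},{x6},{x1,x5},{x1,x6},{x1,x7},{x4,x6},{x5,x6},{x6,x7},{x1,x5,x6},{x4,x5,x6}} {{x3},{x3,x7}}
  U3: {{x7},{x1,x7},{x2,x7},{x3,x7},{x4,x7},{x5,x7},{x6,x7},{x2,x4,x7}}
  U12: {{x1,x5},{x4,x6},{x5,x6},{x1,x5,x6},{x4,x5,x6}}
  U13: {{x2,x7},{x4,x7},{x2,x4,x7}} {{x5,x7}}
  U23: {{x1,x7}} {{x3,x7}} {{x6,x7}}
C dims 4,6; δ0: rk 3, SNF 1^3
degree 0: 4−3−0 = 1 → Ȟ^0 ≅ Z
degree 1: 6−0−3 = 3 → Ȟ^1 ≅ Z^3
degree 2: 0−0−0 = 0 → Ȟ^2 ≅ 0

Ȟ^0 ≅ Z,  Ȟ^1 ≅ Z^3,  Ȟ^2 ≅ 0


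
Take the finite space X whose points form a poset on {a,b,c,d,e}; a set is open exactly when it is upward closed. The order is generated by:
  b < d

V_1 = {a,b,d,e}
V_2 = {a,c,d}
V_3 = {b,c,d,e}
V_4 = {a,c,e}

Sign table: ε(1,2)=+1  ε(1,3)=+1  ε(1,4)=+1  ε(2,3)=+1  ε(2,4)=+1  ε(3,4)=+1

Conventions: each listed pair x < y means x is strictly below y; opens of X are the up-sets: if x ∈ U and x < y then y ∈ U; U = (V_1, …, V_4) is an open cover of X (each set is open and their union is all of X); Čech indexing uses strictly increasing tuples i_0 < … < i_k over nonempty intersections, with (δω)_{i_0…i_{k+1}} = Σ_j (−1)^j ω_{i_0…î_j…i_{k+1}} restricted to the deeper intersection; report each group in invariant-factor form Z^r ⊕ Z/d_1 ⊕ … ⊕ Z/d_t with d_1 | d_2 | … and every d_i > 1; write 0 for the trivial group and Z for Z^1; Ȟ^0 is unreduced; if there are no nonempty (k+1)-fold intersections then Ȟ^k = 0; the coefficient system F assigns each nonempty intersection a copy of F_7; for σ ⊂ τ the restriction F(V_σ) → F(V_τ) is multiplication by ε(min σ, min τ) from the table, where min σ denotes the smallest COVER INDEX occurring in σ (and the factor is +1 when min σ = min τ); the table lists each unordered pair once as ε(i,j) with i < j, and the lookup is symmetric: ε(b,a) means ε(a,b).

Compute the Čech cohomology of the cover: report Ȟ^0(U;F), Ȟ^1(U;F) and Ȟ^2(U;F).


nerve simplices:
  V12={a,d} V13={b,d,e} V14={a,e} V23={c,d} V24={a,c} V34={c,e}
  V123={d} V124={a} V134={e} V234={c}
C dims 4,6,4; δ0: rk_F7 3; δ1: rk_F7 3
degree 0: 4−3−0 = 1 → Ȟ^0 ≅ Z/7
degree 1: 6−3−3 = 0 → Ȟ^1 ≅ 0
degree 2: 4−0−3 = 1 → Ȟ^2 ≅ Z/7

Ȟ^0 ≅ Z/7,  Ȟ^1 ≅ 0,  Ȟ^2 ≅ Z/7


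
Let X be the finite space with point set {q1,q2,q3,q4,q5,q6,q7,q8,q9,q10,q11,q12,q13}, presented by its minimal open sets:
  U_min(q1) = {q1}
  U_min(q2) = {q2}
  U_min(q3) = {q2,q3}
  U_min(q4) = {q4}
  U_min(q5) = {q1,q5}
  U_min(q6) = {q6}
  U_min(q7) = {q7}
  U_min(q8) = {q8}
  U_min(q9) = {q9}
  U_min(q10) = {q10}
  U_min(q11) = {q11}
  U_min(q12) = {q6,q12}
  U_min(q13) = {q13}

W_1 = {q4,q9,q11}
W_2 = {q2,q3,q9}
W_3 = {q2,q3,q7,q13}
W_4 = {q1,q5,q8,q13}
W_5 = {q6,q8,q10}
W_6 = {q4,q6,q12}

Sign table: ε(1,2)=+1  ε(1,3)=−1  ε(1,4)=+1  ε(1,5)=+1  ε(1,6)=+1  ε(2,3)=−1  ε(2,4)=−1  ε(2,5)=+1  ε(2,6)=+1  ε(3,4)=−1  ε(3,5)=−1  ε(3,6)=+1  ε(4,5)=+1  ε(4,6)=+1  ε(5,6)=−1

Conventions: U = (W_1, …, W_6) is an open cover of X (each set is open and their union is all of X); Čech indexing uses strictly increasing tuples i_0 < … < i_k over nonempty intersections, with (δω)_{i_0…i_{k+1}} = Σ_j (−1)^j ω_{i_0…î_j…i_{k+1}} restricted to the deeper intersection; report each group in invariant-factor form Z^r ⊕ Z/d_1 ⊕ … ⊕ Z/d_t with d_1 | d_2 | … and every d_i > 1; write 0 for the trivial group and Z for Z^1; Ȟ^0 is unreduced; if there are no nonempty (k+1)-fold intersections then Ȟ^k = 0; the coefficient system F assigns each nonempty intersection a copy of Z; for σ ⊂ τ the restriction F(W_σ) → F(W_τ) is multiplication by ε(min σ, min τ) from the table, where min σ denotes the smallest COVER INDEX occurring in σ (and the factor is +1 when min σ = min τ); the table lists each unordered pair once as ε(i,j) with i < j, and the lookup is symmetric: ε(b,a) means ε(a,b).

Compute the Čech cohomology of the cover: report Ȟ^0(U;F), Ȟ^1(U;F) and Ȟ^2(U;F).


Ȟ^0 ≅ 0; Ȟ^1 ≅ Z/2; Ȟ^2 ≅ 0

nonempty overlaps:
  W12={q9} W16={q4} W23={q2,q3} W34={q13} W45={q8} W56={q6}
C dims 6,6; δ0: rk 6, SNF 1^5·2
degree 0: 6−6−0 = 0 → Ȟ^0 ≅ 0
degree 1: 6−0−6 = 0 plus torsion [2] → Ȟ^1 ≅ Z/2
degree 2: 0−0−0 = 0 → Ȟ^2 ≅ 0


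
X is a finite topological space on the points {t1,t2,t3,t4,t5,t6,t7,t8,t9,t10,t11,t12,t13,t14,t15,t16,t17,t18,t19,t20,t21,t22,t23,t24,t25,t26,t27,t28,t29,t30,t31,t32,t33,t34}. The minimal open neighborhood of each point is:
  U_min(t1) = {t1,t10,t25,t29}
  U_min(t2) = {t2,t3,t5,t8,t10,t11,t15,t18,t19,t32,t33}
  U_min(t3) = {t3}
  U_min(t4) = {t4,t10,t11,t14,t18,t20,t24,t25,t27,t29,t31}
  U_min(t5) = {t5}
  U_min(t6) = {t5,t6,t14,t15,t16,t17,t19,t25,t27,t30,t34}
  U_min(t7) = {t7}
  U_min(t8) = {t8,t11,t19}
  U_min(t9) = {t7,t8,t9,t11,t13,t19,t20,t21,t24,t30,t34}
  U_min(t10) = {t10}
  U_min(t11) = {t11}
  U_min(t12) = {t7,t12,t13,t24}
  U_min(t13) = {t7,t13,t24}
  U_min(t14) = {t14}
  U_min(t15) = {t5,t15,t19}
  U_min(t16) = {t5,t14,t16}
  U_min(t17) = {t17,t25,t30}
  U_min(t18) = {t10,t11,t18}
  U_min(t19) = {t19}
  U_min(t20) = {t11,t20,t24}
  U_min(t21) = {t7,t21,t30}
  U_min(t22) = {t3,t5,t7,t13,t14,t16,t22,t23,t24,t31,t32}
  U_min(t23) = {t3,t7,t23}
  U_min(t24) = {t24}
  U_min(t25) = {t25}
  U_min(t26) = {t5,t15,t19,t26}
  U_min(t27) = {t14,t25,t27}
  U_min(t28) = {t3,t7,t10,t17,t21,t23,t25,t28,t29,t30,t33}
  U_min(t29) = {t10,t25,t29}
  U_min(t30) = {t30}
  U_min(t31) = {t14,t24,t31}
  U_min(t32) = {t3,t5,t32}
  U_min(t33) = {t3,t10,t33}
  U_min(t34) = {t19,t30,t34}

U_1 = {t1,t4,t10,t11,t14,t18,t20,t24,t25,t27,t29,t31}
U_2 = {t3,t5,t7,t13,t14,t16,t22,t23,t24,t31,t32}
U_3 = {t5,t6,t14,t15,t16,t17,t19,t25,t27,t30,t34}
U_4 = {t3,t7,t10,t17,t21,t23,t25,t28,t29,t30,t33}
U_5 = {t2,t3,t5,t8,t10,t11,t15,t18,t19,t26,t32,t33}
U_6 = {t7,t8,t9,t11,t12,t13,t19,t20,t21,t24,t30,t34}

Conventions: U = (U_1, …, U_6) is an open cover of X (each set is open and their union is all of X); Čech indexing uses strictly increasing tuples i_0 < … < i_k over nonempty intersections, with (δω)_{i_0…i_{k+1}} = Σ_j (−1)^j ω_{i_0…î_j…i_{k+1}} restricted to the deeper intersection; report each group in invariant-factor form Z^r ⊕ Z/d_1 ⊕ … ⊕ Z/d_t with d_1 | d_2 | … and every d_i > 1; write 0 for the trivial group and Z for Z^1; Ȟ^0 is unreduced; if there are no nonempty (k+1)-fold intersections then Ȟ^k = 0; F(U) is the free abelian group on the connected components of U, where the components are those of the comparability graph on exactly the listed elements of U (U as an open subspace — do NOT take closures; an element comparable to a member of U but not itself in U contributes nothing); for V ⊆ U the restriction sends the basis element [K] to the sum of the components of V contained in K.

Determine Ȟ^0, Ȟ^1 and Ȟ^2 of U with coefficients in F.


nonempty overlaps:
  U12={t14,t24,t31} U13={t14,t25,t27} U14={t10,t25,t29} U15={t10,t11,t18} U16={t11,t20,t24} U23={t5,t14,t16} U24={t3,t7,t23} U25={t3,t5,t32} U26={t7,t13,t24} U34={t17,t25,t30} U35={t5,t15,t19} U36={t19,t30,t34} U45={t3,t10,t33} U46={t7,t21,t30} U56={t8,t11,t19}
  U123={t14} U126={t24} U134={t25} U145={t10} U156={t11} U235={t5} U245={t3} U246={t7} U346={t30} U356={t19}
components per intersection:
  U1: {t1,t4,t10,t11,t14,t18,t20,t24,t25,t27,t29,t31}
  U2: {t3,t5,t7,t13,t14,t16,t22,t23,t24,t31,t32}
  U3: {t5,t6,t14,t15,t16,t17,t19,t25,t27,t30,t34}
  U4: {t3,t7,t10,t17,t21,t23,t25,t28,t29,t30,t33}
  U5: {t2,t3,t5,t8,t10,t11,t15,t18,t19,t26,t32,t33}
  U6: {t7,t8,t9,t11,t12,t13,t19,t20,t21,t24,t30,t34}
  U12: {t14,t24,t31}
  U13: {t14,t25,t27}
  U14: {t10,t25,t29}
  U15: {t10,t11,t18}
  U16: {t11,t20,t24}
  U23: {t5,t14,t16}
  U24: {t3,t7,t23}
  U25: {t3,t5,t32}
  U26: {t7,t13,t24}
  U34: {t17,t25,t30}
  U35: {t5,t15,t19}
  U36: {t19,t30,t34}
  U45: {t3,t10,t33}
  U46: {t7,t21,t30}
  U56: {t8,t11,t19}
  U123: {t14}
  U126: {t24}
  U134: {t25}
  U145: {t10}
  U156: {t11}
  U235: {t5}
  U245: {t3}
  U246: {t7}
  U346: {t30}
  U356: {t19}
C dims 6,15,10; δ0: rk 5, SNF 1^5; δ1: rk 10, SNF 1^9·2
degree 0: 6−5−0 = 1 → Ȟ^0 ≅ Z
degree 1: 15−10−5 = 0 → Ȟ^1 ≅ 0
degree 2: 10−0−10 = 0 plus torsion [2] → Ȟ^2 ≅ Z/2

Ȟ^0 = Z,  Ȟ^1 = 0,  Ȟ^2 = Z/2


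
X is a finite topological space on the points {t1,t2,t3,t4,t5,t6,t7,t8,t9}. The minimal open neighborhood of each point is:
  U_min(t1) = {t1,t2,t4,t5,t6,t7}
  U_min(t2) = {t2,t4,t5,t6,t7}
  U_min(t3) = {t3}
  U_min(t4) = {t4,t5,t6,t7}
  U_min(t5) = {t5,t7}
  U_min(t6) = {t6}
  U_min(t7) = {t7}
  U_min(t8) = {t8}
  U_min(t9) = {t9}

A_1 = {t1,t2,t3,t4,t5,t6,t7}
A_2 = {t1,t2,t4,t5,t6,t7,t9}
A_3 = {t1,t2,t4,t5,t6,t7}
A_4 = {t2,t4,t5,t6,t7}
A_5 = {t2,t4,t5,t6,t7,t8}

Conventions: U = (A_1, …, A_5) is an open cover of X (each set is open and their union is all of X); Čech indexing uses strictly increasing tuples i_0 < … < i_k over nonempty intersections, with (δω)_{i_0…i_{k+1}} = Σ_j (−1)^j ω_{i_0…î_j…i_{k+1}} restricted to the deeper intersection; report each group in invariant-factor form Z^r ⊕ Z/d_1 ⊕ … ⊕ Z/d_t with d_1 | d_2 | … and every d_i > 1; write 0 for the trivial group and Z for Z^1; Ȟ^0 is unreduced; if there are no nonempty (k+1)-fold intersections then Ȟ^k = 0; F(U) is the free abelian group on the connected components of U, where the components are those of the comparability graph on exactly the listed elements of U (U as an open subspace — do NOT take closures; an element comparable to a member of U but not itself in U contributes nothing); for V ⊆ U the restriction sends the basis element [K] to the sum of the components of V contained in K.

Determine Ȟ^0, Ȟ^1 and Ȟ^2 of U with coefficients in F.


cover nerve:
  A12={t1,t2,t4,t5,t6,t7} A13={t1,t2,t4,t5,t6,t7} A14={t2,t4,t5,t6,t7} A15={t2,t4,t5,t6,t7} A23={t1,t2,t4,t5,t6,t7} A24={t2,t4,t5,t6,t7} A25={t2,t4,t5,t6,t7} A34={t2,t4,t5,t6,t7} A35={t2,t4,t5,t6,t7} A45={t2,t4,t5,t6,t7}
  A123={t1,t2,t4,t5,t6,t7} A124={t2,t4,t5,t6,t7} A125={t2,t4,t5,t6,t7} A134={t2,t4,t5,t6,t7} A135={t2,t4,t5,t6,t7} A145={t2,t4,t5,t6,t7} A234={t2,t4,t5,t6,t7} A235={t2,t4,t5,t6,t7} A245={t2,t4,t5,t6,t7} A345={t2,t4,t5,t6,t7}
  A1234={t2,t4,t5,t6,t7} A1235={t2,t4,t5,t6,t7} A1245={t2,t4,t5,t6,t7} A1345={t2,t4,t5,t6,t7} A2345={t2,t4,t5,t6,t7}
  A12345={t2,t4,t5,t6,t7}
components per intersection:
  A1: {t1,t2,t4,t5,t6,t7} {t3}
  A2: {t1,t2,t4,t5,t6,t7} {t9}
  A3: {t1,t2,t4,t5,t6,t7}
  A4: {t2,t4,t5,t6,t7}
  A5: {t2,t4,t5,t6,t7} {t8}
  A12: {t1,t2,t4,t5,t6,t7}
  A13: {t1,t2,t4,t5,t6,t7}
  A14: {t2,t4,t5,t6,t7}
  A15: {t2,t4,t5,t6,t7}
  A23: {t1,t2,t4,t5,t6,t7}
  A24: {t2,t4,t5,t6,t7}
  A25: {t2,t4,t5,t6,t7}
  A34: {t2,t4,t5,t6,t7}
  A35: {t2,t4,t5,t6,t7}
  A45: {t2,t4,t5,t6,t7}
  A123: {t1,t2,t4,t5,t6,t7}
  A124: {t2,t4,t5,t6,t7}
  A125: {t2,t4,t5,t6,t7}
  A134: {t2,t4,t5,t6,t7}
  A135: {t2,t4,t5,t6,t7}
  A145: {t2,t4,t5,t6,t7}
  A234: {t2,t4,t5,t6,t7}
  A235: {t2,t4,t5,t6,t7}
  A245: {t2,t4,t5,t6,t7}
  A345: {t2,t4,t5,t6,t7}
  A1234: {t2,t4,t5,t6,t7}
  A1235: {t2,t4,t5,t6,t7}
  A1245: {t2,t4,t5,t6,t7}
  A1345: {t2,t4,t5,t6,t7}
  A2345: {t2,t4,t5,t6,t7}
  A12345: {t2,t4,t5,t6,t7}
C dims 8,10,10,5; δ0: rk 4, SNF 1^4; δ1: rk 6, SNF 1^6; δ2: rk 4, SNF 1^4
Ȟ^0: (8−4)−0=4 ⇒ Z^4
Ȟ^1: (10−6)−4=0 ⇒ 0
Ȟ^2: (10−4)−6=0 ⇒ 0

Ȟ^0(U;F) ≅ Z^4,  Ȟ^1(U;F) ≅ 0,  Ȟ^2(U;F) ≅ 0


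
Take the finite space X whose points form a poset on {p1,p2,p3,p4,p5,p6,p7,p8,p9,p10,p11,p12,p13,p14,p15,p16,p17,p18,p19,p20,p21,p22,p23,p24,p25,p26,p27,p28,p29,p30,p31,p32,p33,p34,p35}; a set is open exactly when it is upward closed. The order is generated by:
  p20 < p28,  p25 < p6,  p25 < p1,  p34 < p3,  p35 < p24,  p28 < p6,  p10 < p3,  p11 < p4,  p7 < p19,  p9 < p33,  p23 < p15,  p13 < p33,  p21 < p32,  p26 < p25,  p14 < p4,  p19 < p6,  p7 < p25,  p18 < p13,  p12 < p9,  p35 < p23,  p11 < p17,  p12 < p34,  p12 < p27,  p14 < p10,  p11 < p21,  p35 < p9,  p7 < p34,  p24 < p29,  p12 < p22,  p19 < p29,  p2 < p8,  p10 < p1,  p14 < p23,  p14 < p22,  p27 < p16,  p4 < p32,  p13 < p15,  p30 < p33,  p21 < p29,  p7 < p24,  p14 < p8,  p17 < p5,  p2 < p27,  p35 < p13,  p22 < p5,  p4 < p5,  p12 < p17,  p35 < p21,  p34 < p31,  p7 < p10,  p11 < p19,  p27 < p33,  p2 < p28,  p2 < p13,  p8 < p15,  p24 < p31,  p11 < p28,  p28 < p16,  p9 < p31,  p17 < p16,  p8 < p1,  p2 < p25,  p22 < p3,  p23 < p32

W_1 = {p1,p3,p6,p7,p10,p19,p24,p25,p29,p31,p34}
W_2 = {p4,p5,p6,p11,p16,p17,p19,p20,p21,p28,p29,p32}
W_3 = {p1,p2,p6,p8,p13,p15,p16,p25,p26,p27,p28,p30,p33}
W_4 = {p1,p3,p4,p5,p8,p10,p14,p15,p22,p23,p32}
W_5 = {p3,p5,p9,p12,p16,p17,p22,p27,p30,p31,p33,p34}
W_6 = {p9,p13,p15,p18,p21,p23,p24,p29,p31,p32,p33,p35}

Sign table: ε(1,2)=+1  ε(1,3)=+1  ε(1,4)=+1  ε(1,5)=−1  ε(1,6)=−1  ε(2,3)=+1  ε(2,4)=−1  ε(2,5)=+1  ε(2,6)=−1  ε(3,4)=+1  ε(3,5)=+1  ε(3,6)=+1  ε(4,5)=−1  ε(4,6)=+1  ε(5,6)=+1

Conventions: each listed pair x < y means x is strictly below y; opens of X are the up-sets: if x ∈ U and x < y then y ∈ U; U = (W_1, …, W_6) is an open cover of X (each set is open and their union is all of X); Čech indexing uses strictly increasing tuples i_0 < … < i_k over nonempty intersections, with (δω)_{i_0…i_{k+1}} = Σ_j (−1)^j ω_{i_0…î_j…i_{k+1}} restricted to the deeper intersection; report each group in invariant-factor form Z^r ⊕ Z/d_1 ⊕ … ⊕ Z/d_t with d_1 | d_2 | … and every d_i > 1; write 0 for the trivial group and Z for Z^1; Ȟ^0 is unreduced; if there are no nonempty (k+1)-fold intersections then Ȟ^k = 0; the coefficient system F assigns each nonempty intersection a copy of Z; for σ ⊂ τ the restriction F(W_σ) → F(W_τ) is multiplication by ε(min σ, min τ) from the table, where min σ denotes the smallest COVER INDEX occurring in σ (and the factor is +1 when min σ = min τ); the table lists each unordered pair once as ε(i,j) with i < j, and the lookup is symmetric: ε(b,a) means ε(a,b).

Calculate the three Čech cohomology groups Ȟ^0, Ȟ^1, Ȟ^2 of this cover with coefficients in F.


Ȟ^0 = 0, Ȟ^1 = Z/2 and Ȟ^2 = Z

nerve simplices:
  W12={p6,p19,p29} W13={p1,p6,p25} W14={p1,p3,p10} W15={p3,p31,p34} W16={p24,p29,p31} W23={p6,p16,p28} W24={p4,p5,p32} W25={p5,p16,p17} W26={p21,p29,p32} W34={p1,p8,p15} W35={p16,p27,p30,p33} W36={p13,p15,p33} W45={p3,p5,p22} W46={p15,p23,p32} W56={p9,p31,p33}
  W123={p6} W126={p29} W134={p1} W145={p3} W156={p31} W235={p16} W245={p5} W246={p32} W346={p15} W356={p33}
C dims 6,15,10; δ0: rk 6, SNF 1^5·2; δ1: rk 9, SNF 1^9
degree 0: 6−6−0 = 0 → Ȟ^0 ≅ 0
degree 1: 15−9−6 = 0 plus torsion [2] → Ȟ^1 ≅ Z/2
degree 2: 10−0−9 = 1 → Ȟ^2 ≅ Z


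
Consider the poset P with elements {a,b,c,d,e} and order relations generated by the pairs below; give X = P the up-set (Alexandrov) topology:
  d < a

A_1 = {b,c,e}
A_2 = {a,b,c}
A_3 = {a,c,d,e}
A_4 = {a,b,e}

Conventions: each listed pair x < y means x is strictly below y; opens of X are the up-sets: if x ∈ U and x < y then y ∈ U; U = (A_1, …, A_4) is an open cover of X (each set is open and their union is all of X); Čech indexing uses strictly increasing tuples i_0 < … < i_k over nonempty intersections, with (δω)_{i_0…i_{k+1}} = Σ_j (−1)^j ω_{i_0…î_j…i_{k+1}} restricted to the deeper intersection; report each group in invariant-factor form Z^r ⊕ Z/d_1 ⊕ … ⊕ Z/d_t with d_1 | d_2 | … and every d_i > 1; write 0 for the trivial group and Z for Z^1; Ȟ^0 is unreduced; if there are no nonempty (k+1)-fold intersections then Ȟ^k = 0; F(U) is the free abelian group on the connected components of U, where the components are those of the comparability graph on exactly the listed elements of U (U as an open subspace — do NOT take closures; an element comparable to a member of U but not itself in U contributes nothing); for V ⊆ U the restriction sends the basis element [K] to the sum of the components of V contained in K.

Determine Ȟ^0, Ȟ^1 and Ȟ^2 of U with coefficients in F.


nonempty overlaps:
  A12={b,c} A13={c,e} A14={b,e} A23={a,c} A24={a,b} A34={a,e}
  A123={c} A124={b} A134={e} A234={a}
components per intersection:
  A1: {b} {c} {e}
  A2: {a} {b} {c}
  A3: {a,d} {c} {e}
  A4: {a} {b} {e}
  A12: {b} {c}
  A13: {c} {e}
  A14: {b} {e}
  A23: {a} {c}
  A24: {a} {b}
  A34: {a} {e}
  A123: {c}
  A124: {b}
  A134: {e}
  A234: {a}
C dims 12,12,4; δ0: rk 8, SNF 1^8; δ1: rk 4, SNF 1^4
degree 0: 12−8−0 = 4 → Ȟ^0 ≅ Z^4
degree 1: 12−4−8 = 0 → Ȟ^1 ≅ 0
degree 2: 4−0−4 = 0 → Ȟ^2 ≅ 0

Ȟ^0(U;F) ≅ Z^4,  Ȟ^1(U;F) ≅ 0,  Ȟ^2(U;F) ≅ 0


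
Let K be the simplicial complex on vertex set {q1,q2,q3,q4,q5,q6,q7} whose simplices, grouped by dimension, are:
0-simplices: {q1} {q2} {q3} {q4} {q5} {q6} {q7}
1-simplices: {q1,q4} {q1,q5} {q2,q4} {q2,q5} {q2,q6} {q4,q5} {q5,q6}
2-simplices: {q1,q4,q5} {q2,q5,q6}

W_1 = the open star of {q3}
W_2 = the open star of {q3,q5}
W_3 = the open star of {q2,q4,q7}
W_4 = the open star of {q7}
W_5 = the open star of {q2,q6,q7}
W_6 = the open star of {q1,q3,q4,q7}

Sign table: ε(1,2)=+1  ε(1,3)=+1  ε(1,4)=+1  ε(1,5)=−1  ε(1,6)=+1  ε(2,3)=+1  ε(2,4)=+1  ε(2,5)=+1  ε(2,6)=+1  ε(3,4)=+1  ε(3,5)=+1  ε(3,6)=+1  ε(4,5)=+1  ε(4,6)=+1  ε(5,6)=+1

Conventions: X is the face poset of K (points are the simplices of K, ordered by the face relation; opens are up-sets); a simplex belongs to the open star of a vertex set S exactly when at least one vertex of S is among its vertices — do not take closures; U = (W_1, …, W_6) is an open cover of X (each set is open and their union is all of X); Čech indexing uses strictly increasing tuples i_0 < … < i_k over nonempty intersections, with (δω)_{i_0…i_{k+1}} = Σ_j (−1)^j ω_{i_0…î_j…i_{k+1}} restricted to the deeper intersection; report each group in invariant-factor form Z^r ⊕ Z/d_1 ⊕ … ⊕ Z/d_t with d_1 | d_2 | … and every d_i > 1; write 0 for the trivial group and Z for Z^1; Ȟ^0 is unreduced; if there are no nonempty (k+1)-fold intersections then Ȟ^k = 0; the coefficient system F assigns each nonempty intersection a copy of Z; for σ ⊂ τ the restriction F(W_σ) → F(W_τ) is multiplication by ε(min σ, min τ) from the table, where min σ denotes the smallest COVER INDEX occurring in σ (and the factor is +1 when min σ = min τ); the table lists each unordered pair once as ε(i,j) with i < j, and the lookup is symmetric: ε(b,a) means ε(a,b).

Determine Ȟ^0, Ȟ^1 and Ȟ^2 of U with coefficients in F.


Ȟ^0(U;F) ≅ Z, Ȟ^1(U;F) ≅ 0, Ȟ^2(U;F) ≅ 0

nerve of the cover:
  W1={{q3}} W2={{q3},{q5},{q1,q5},{q2,q5},{q4,q5},{q5,q6},{q1,q4,q5},{q2,q5,q6}} W3={{q2},{q4},{q7},{q1,q4},{q2,q4},{q2,q5},{q2,q6},{q4,q5},{q1,q4,q5},{q2,q5,q6}} W4={{q7}} W5={{q2},{q6},{q7},{q2,q4},{q2,q5},{q2,q6},{q5,q6},{q2,q5,q6}} W6={{q1},{q3},{q4},{q7},{q1,q4},{q1,q5},{q2,q4},{q4,q5},{q1,q4,q5}}
  W12={{q3}} W16={{q3}} W23={{q2,q5},{q4,q5},{q1,q4,q5},{q2,q5,q6}} W25={{q2,q5},{q5,q6},{q2,q5,q6}} W26={{q3},{q1,q5},{q4,q5},{q1,q4,q5}} W34={{q7}} W35={{q2},{q7},{q2,q4},{q2,q5},{q2,q6},{q2,q5,q6}} W36={{q4},{q7},{q1,q4},{q2,q4},{q4,q5},{q1,q4,q5}} W45={{q7}} W46={{q7}} W56={{q7},{q2,q4}}
  W126={{q3}} W235={{q2,q5},{q2,q5,q6}} W236={{q4,q5},{q1,q4,q5}} W345={{q7}} W346={{q7}} W356={{q7},{q2,q4}} W456={{q7}}
  W3456={{q7}}
C dims 6,11,7,1; δ0: rk 5, SNF 1^5; δ1: rk 6, SNF 1^6; δ2: rk 1, SNF 1^1
Ȟ^0 = (6 − 5) − 0 = 1, so Ȟ^0 ≅ Z
Ȟ^1 = (11 − 6) − 5 = 0, so Ȟ^1 ≅ 0
Ȟ^2 = (7 − 1) − 6 = 0, so Ȟ^2 ≅ 0


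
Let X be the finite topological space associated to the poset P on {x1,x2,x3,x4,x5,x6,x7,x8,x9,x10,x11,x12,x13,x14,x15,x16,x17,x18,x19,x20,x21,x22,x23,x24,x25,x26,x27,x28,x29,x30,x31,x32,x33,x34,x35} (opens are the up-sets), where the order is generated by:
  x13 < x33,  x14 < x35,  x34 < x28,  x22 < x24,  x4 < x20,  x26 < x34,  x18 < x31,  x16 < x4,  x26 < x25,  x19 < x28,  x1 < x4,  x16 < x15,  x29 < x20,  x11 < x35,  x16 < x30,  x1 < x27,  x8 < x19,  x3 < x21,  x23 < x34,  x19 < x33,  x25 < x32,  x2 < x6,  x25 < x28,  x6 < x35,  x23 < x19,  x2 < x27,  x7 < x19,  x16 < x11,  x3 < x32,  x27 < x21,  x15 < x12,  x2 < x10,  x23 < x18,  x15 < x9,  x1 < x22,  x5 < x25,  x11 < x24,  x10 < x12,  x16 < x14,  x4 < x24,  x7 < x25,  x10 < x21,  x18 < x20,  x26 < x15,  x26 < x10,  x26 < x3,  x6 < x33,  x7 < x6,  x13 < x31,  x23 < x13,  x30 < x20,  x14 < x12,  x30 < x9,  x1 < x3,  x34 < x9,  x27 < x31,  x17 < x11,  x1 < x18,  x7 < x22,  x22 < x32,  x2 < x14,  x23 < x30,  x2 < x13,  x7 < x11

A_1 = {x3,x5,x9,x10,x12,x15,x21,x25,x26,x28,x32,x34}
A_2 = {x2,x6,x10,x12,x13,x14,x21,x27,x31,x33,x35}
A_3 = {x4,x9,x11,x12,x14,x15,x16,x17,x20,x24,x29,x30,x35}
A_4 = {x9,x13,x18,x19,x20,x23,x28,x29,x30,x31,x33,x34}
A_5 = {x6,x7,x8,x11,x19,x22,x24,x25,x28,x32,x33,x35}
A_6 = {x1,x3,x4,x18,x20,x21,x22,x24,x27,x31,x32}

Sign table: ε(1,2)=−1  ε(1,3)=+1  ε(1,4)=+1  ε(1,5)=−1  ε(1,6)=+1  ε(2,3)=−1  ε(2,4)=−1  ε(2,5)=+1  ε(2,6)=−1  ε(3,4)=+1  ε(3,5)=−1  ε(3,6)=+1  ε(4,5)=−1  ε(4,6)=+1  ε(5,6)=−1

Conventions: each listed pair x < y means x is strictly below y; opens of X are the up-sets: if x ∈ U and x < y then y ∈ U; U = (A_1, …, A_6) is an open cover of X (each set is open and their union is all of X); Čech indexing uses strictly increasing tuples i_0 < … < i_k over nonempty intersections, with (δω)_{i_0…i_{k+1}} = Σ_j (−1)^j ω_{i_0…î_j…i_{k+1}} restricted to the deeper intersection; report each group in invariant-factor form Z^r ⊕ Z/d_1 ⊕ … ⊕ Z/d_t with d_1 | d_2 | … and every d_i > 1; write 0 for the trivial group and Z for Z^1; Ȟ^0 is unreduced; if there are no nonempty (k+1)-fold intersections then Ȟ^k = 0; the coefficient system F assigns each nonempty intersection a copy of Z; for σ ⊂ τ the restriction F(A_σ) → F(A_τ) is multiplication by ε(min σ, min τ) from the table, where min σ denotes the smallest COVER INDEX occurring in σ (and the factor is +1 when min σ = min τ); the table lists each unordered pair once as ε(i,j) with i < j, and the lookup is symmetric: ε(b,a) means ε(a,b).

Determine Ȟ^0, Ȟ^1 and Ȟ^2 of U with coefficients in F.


Ȟ^0 = Z, Ȟ^1 = 0, Ȟ^2 = Z/2

nonempty intersections:
  A12={x10,x12,x21} A13={x9,x12,x15} A14={x9,x28,x34} A15={x25,x28,x32} A16={x3,x21,x32} A23={x12,x14,x35} A24={x13,x31,x33} A25={x6,x33,x35} A26={x21,x27,x31} A34={x9,x20,x29,x30} A35={x11,x24,x35} A36={x4,x20,x24} A45={x19,x28,x33} A46={x18,x20,x31} A56={x22,x24,x32}
  A123={x12} A126={x21} A134={x9} A145={x28} A156={x32} A235={x35} A245={x33} A246={x31} A346={x20} A356={x24}
C dims 6,15,10; δ0: rk 5, SNF 1^5; δ1: rk 10, SNF 1^9·2
Ȟ^0: (6−5)−0=1 ⇒ Z
Ȟ^1: (15−10)−5=0 ⇒ 0
Ȟ^2: (10−0)−10=0 plus torsion [2] ⇒ Z/2


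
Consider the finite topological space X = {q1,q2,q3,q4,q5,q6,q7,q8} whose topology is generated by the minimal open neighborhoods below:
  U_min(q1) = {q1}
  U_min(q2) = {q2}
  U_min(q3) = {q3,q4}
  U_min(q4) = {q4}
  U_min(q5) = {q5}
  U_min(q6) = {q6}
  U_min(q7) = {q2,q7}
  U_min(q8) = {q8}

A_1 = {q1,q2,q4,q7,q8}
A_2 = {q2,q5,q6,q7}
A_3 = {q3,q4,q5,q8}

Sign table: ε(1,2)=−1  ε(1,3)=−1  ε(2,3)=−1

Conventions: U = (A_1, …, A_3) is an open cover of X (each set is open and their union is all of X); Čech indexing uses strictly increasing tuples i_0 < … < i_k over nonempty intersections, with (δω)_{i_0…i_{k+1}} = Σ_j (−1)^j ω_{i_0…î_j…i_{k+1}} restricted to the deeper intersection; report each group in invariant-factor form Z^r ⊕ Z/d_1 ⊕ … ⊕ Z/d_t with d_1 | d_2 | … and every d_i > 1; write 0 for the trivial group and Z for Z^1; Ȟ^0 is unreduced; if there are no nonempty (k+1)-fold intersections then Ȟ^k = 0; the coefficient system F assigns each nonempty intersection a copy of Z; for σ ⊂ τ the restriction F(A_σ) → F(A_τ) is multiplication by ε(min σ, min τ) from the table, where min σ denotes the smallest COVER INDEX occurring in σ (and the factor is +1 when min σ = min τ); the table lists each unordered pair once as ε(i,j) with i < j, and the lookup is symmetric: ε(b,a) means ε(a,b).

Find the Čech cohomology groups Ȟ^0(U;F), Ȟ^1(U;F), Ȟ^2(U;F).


Ȟ^0 ≅ 0; Ȟ^1 ≅ Z/2; Ȟ^2 ≅ 0

nerve of the cover:
  A12={q2,q7} A13={q4,q8} A23={q5}
C dims 3,3; δ0: rk 3, SNF 1^2·2
Ȟ^0 = (3 − 3) − 0 = 0, so Ȟ^0 ≅ 0
Ȟ^1 = (3 − 0) − 3 = 0 plus torsion [2], so Ȟ^1 ≅ Z/2
Ȟ^2 = (0 − 0) − 0 = 0, so Ȟ^2 ≅ 0


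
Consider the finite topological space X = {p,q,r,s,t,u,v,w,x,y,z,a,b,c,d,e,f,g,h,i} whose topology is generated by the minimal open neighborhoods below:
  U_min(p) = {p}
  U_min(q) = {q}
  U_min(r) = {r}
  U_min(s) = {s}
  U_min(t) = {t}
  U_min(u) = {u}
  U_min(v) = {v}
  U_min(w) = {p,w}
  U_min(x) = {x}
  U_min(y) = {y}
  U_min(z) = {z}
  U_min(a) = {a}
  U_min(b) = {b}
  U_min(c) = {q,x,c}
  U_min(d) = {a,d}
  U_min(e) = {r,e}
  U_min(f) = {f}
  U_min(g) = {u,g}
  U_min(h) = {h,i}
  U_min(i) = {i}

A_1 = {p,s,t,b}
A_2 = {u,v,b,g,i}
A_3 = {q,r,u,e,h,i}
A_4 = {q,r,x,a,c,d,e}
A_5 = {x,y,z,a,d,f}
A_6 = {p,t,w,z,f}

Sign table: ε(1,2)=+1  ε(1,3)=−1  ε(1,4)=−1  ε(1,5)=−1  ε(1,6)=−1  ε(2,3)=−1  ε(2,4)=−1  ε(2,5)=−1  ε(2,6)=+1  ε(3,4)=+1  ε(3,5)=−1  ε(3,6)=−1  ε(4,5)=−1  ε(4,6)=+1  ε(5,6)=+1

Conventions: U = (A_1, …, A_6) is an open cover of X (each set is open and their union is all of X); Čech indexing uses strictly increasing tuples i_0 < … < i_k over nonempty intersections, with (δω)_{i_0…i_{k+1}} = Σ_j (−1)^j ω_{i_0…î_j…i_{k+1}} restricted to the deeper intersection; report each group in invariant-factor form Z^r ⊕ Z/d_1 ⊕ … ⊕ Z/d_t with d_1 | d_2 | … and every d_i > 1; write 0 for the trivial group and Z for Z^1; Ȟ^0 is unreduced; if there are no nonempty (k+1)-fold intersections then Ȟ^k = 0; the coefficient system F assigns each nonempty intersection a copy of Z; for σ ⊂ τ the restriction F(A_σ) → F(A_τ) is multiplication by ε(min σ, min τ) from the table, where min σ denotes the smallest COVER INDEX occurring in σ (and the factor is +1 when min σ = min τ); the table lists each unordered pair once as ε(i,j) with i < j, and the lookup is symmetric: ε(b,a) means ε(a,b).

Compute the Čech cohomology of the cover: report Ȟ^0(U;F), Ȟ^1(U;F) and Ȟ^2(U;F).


nerve of the cover:
  A12={b} A16={p,t} A23={u,i} A34={q,r,e} A45={x,a,d} A56={z,f}
C dims 6,6; δ0: rk 6, SNF 1^5·2
Ȟ^0 = (6 − 6) − 0 = 0, so Ȟ^0 ≅ 0
Ȟ^1 = (6 − 0) − 6 = 0 plus torsion [2], so Ȟ^1 ≅ Z/2
Ȟ^2 = (0 − 0) − 0 = 0, so Ȟ^2 ≅ 0

Ȟ^0 ≅ 0, Ȟ^1 ≅ Z/2, Ȟ^2 ≅ 0
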